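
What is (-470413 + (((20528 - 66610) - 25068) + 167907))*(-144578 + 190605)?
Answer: -17198264712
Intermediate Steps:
(-470413 + (((20528 - 66610) - 25068) + 167907))*(-144578 + 190605) = (-470413 + ((-46082 - 25068) + 167907))*46027 = (-470413 + (-71150 + 167907))*46027 = (-470413 + 96757)*46027 = -373656*46027 = -17198264712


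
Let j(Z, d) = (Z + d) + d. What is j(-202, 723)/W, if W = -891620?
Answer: -311/222905 ≈ -0.0013952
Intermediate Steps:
j(Z, d) = Z + 2*d
j(-202, 723)/W = (-202 + 2*723)/(-891620) = (-202 + 1446)*(-1/891620) = 1244*(-1/891620) = -311/222905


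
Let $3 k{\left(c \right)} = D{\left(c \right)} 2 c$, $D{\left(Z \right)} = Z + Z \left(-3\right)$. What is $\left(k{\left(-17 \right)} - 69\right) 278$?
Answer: $- \frac{378914}{3} \approx -1.263 \cdot 10^{5}$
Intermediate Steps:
$D{\left(Z \right)} = - 2 Z$ ($D{\left(Z \right)} = Z - 3 Z = - 2 Z$)
$k{\left(c \right)} = - \frac{4 c^{2}}{3}$ ($k{\left(c \right)} = \frac{- 2 c 2 c}{3} = \frac{- 4 c c}{3} = \frac{\left(-4\right) c^{2}}{3} = - \frac{4 c^{2}}{3}$)
$\left(k{\left(-17 \right)} - 69\right) 278 = \left(- \frac{4 \left(-17\right)^{2}}{3} - 69\right) 278 = \left(\left(- \frac{4}{3}\right) 289 - 69\right) 278 = \left(- \frac{1156}{3} - 69\right) 278 = \left(- \frac{1363}{3}\right) 278 = - \frac{378914}{3}$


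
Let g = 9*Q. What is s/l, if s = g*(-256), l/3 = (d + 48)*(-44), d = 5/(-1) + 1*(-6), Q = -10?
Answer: -1920/407 ≈ -4.7174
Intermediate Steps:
d = -11 (d = 5*(-1) - 6 = -5 - 6 = -11)
g = -90 (g = 9*(-10) = -90)
l = -4884 (l = 3*((-11 + 48)*(-44)) = 3*(37*(-44)) = 3*(-1628) = -4884)
s = 23040 (s = -90*(-256) = 23040)
s/l = 23040/(-4884) = 23040*(-1/4884) = -1920/407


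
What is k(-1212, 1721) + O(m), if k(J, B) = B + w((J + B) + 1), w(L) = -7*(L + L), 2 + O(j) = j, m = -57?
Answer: -5478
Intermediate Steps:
O(j) = -2 + j
w(L) = -14*L
k(J, B) = -14 - 14*J - 13*B (k(J, B) = B - 14*((J + B) + 1) = B - 14*((B + J) + 1) = B - 14*(1 + B + J) = B + (-14 - 14*B - 14*J) = -14 - 14*J - 13*B)
k(-1212, 1721) + O(m) = (-14 - 14*(-1212) - 13*1721) + (-2 - 57) = (-14 + 16968 - 22373) - 59 = -5419 - 59 = -5478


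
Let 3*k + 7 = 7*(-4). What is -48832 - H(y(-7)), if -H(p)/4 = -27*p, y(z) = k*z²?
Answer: 12908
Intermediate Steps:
k = -35/3 (k = -7/3 + (7*(-4))/3 = -7/3 + (⅓)*(-28) = -7/3 - 28/3 = -35/3 ≈ -11.667)
y(z) = -35*z²/3
H(p) = 108*p (H(p) = -(-108)*p = 108*p)
-48832 - H(y(-7)) = -48832 - 108*(-35/3*(-7)²) = -48832 - 108*(-35/3*49) = -48832 - 108*(-1715)/3 = -48832 - 1*(-61740) = -48832 + 61740 = 12908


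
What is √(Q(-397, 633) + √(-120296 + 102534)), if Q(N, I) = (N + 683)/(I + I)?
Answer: √(90519 + 400689*I*√17762)/633 ≈ 8.1701 + 8.1562*I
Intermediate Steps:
Q(N, I) = (683 + N)/(2*I) (Q(N, I) = (683 + N)/((2*I)) = (683 + N)*(1/(2*I)) = (683 + N)/(2*I))
√(Q(-397, 633) + √(-120296 + 102534)) = √((½)*(683 - 397)/633 + √(-120296 + 102534)) = √((½)*(1/633)*286 + √(-17762)) = √(143/633 + I*√17762)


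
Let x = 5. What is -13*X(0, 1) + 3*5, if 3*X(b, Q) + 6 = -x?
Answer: 188/3 ≈ 62.667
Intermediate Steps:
X(b, Q) = -11/3 (X(b, Q) = -2 + (-1*5)/3 = -2 + (1/3)*(-5) = -2 - 5/3 = -11/3)
-13*X(0, 1) + 3*5 = -13*(-11/3) + 3*5 = 143/3 + 15 = 188/3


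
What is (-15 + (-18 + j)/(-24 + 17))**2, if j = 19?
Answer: 11236/49 ≈ 229.31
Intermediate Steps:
(-15 + (-18 + j)/(-24 + 17))**2 = (-15 + (-18 + 19)/(-24 + 17))**2 = (-15 + 1/(-7))**2 = (-15 + 1*(-1/7))**2 = (-15 - 1/7)**2 = (-106/7)**2 = 11236/49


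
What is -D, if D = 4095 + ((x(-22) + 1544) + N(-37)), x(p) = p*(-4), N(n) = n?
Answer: -5690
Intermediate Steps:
x(p) = -4*p
D = 5690 (D = 4095 + ((-4*(-22) + 1544) - 37) = 4095 + ((88 + 1544) - 37) = 4095 + (1632 - 37) = 4095 + 1595 = 5690)
-D = -1*5690 = -5690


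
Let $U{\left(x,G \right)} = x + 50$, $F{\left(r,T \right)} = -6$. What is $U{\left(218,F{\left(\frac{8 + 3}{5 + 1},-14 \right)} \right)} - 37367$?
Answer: $-37099$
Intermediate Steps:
$U{\left(x,G \right)} = 50 + x$
$U{\left(218,F{\left(\frac{8 + 3}{5 + 1},-14 \right)} \right)} - 37367 = \left(50 + 218\right) - 37367 = 268 - 37367 = -37099$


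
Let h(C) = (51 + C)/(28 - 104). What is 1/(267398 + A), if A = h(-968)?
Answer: 76/20323165 ≈ 3.7396e-6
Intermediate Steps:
h(C) = -51/76 - C/76 (h(C) = (51 + C)/(-76) = (51 + C)*(-1/76) = -51/76 - C/76)
A = 917/76 (A = -51/76 - 1/76*(-968) = -51/76 + 242/19 = 917/76 ≈ 12.066)
1/(267398 + A) = 1/(267398 + 917/76) = 1/(20323165/76) = 76/20323165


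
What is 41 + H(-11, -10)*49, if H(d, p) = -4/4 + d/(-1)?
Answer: 531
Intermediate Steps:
H(d, p) = -1 - d (H(d, p) = -4*1/4 + d*(-1) = -1 - d)
41 + H(-11, -10)*49 = 41 + (-1 - 1*(-11))*49 = 41 + (-1 + 11)*49 = 41 + 10*49 = 41 + 490 = 531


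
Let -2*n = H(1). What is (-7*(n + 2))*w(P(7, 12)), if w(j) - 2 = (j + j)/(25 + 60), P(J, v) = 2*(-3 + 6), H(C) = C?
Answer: -1911/85 ≈ -22.482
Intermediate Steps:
n = -½ (n = -½*1 = -½ ≈ -0.50000)
P(J, v) = 6 (P(J, v) = 2*3 = 6)
w(j) = 2 + 2*j/85 (w(j) = 2 + (j + j)/(25 + 60) = 2 + (2*j)/85 = 2 + (2*j)*(1/85) = 2 + 2*j/85)
(-7*(n + 2))*w(P(7, 12)) = (-7*(-½ + 2))*(2 + (2/85)*6) = (-7*3/2)*(2 + 12/85) = -21/2*182/85 = -1911/85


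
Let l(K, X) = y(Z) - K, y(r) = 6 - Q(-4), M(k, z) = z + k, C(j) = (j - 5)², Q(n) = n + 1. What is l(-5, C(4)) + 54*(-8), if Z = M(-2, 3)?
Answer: -418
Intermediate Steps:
Q(n) = 1 + n
C(j) = (-5 + j)²
M(k, z) = k + z
Z = 1 (Z = -2 + 3 = 1)
y(r) = 9 (y(r) = 6 - (1 - 4) = 6 - 1*(-3) = 6 + 3 = 9)
l(K, X) = 9 - K
l(-5, C(4)) + 54*(-8) = (9 - 1*(-5)) + 54*(-8) = (9 + 5) - 432 = 14 - 432 = -418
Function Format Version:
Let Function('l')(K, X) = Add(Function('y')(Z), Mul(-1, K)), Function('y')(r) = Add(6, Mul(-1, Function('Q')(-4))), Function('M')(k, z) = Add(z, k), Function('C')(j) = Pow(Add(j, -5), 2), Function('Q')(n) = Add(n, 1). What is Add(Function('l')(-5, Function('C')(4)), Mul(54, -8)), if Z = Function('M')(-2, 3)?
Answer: -418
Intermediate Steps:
Function('Q')(n) = Add(1, n)
Function('C')(j) = Pow(Add(-5, j), 2)
Function('M')(k, z) = Add(k, z)
Z = 1 (Z = Add(-2, 3) = 1)
Function('y')(r) = 9 (Function('y')(r) = Add(6, Mul(-1, Add(1, -4))) = Add(6, Mul(-1, -3)) = Add(6, 3) = 9)
Function('l')(K, X) = Add(9, Mul(-1, K))
Add(Function('l')(-5, Function('C')(4)), Mul(54, -8)) = Add(Add(9, Mul(-1, -5)), Mul(54, -8)) = Add(Add(9, 5), -432) = Add(14, -432) = -418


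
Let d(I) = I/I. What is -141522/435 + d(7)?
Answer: -47029/145 ≈ -324.34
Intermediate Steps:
d(I) = 1
-141522/435 + d(7) = -141522/435 + 1 = -458*103/145 + 1 = -47174/145 + 1 = -47029/145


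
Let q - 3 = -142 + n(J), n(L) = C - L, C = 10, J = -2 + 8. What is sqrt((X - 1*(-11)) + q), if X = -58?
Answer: I*sqrt(182) ≈ 13.491*I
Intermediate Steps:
J = 6
n(L) = 10 - L
q = -135 (q = 3 + (-142 + (10 - 1*6)) = 3 + (-142 + (10 - 6)) = 3 + (-142 + 4) = 3 - 138 = -135)
sqrt((X - 1*(-11)) + q) = sqrt((-58 - 1*(-11)) - 135) = sqrt((-58 + 11) - 135) = sqrt(-47 - 135) = sqrt(-182) = I*sqrt(182)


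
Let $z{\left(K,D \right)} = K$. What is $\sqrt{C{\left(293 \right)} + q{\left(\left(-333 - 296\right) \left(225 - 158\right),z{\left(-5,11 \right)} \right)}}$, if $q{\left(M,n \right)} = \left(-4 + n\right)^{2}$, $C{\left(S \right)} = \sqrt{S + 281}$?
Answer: $\sqrt{81 + \sqrt{574}} \approx 10.245$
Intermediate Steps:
$C{\left(S \right)} = \sqrt{281 + S}$
$\sqrt{C{\left(293 \right)} + q{\left(\left(-333 - 296\right) \left(225 - 158\right),z{\left(-5,11 \right)} \right)}} = \sqrt{\sqrt{281 + 293} + \left(-4 - 5\right)^{2}} = \sqrt{\sqrt{574} + \left(-9\right)^{2}} = \sqrt{\sqrt{574} + 81} = \sqrt{81 + \sqrt{574}}$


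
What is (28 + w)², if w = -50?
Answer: 484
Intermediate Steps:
(28 + w)² = (28 - 50)² = (-22)² = 484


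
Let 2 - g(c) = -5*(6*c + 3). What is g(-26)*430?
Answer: -328090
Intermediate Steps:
g(c) = 17 + 30*c (g(c) = 2 - (-5)*(6*c + 3) = 2 - (-5)*(3 + 6*c) = 2 - (-15 - 30*c) = 2 + (15 + 30*c) = 17 + 30*c)
g(-26)*430 = (17 + 30*(-26))*430 = (17 - 780)*430 = -763*430 = -328090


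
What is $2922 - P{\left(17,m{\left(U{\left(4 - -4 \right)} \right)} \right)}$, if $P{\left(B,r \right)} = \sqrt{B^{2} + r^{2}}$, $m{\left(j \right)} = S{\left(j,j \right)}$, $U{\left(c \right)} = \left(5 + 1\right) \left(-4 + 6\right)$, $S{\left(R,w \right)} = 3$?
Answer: $2922 - \sqrt{298} \approx 2904.7$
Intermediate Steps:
$U{\left(c \right)} = 12$ ($U{\left(c \right)} = 6 \cdot 2 = 12$)
$m{\left(j \right)} = 3$
$2922 - P{\left(17,m{\left(U{\left(4 - -4 \right)} \right)} \right)} = 2922 - \sqrt{17^{2} + 3^{2}} = 2922 - \sqrt{289 + 9} = 2922 - \sqrt{298}$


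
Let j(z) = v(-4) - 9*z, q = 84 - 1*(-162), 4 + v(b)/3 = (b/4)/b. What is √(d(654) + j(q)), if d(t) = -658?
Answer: I*√11533/2 ≈ 53.696*I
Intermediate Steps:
v(b) = -45/4 (v(b) = -12 + 3*((b/4)/b) = -12 + 3*(¼) = -12 + ¾ = -45/4)
q = 246 (q = 84 + 162 = 246)
j(z) = -45/4 - 9*z
√(d(654) + j(q)) = √(-658 + (-45/4 - 9*246)) = √(-658 + (-45/4 - 2214)) = √(-658 - 8901/4) = √(-11533/4) = I*√11533/2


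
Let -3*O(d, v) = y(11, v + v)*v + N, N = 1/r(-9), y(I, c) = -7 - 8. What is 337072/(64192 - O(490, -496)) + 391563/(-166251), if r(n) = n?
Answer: 269390549145/99758524631 ≈ 2.7004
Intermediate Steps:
y(I, c) = -15
N = -⅑ (N = 1/(-9) = -⅑ ≈ -0.11111)
O(d, v) = 1/27 + 5*v (O(d, v) = -(-15*v - ⅑)/3 = -(-⅑ - 15*v)/3 = 1/27 + 5*v)
337072/(64192 - O(490, -496)) + 391563/(-166251) = 337072/(64192 - (1/27 + 5*(-496))) + 391563/(-166251) = 337072/(64192 - (1/27 - 2480)) + 391563*(-1/166251) = 337072/(64192 - 1*(-66959/27)) - 130521/55417 = 337072/(64192 + 66959/27) - 130521/55417 = 337072/(1800143/27) - 130521/55417 = 337072*(27/1800143) - 130521/55417 = 9100944/1800143 - 130521/55417 = 269390549145/99758524631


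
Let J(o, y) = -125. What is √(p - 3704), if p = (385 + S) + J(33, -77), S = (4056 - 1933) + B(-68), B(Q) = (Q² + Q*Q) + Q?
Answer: √7859 ≈ 88.651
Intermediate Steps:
B(Q) = Q + 2*Q² (B(Q) = (Q² + Q²) + Q = 2*Q² + Q = Q + 2*Q²)
S = 11303 (S = (4056 - 1933) - 68*(1 + 2*(-68)) = 2123 - 68*(1 - 136) = 2123 - 68*(-135) = 2123 + 9180 = 11303)
p = 11563 (p = (385 + 11303) - 125 = 11688 - 125 = 11563)
√(p - 3704) = √(11563 - 3704) = √7859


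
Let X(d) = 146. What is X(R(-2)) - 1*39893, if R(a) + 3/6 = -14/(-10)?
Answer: -39747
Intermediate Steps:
R(a) = 9/10 (R(a) = -1/2 - 14/(-10) = -1/2 - 14*(-1/10) = -1/2 + 7/5 = 9/10)
X(R(-2)) - 1*39893 = 146 - 1*39893 = 146 - 39893 = -39747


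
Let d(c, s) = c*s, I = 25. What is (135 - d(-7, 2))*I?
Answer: 3725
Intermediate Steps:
(135 - d(-7, 2))*I = (135 - (-7)*2)*25 = (135 - 1*(-14))*25 = (135 + 14)*25 = 149*25 = 3725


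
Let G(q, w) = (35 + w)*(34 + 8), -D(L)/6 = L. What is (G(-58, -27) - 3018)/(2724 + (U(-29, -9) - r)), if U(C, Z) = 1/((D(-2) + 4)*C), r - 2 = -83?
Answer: -1244448/1301519 ≈ -0.95615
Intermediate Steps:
r = -81 (r = 2 - 83 = -81)
D(L) = -6*L
G(q, w) = 1470 + 42*w (G(q, w) = (35 + w)*42 = 1470 + 42*w)
U(C, Z) = 1/(16*C) (U(C, Z) = 1/((-6*(-2) + 4)*C) = 1/((12 + 4)*C) = 1/(16*C))
(G(-58, -27) - 3018)/(2724 + (U(-29, -9) - r)) = ((1470 + 42*(-27)) - 3018)/(2724 + ((1/16)/(-29) - 1*(-81))) = ((1470 - 1134) - 3018)/(2724 + ((1/16)*(-1/29) + 81)) = (336 - 3018)/(2724 + (-1/464 + 81)) = -2682/(2724 + 37583/464) = -2682/1301519/464 = -2682*464/1301519 = -1244448/1301519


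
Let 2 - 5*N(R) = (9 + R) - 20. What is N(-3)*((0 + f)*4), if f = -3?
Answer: -192/5 ≈ -38.400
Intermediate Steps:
N(R) = 13/5 - R/5 (N(R) = 2/5 - ((9 + R) - 20)/5 = 2/5 - (-11 + R)/5 = 2/5 + (11/5 - R/5) = 13/5 - R/5)
N(-3)*((0 + f)*4) = (13/5 - 1/5*(-3))*((0 - 3)*4) = (13/5 + 3/5)*(-3*4) = (16/5)*(-12) = -192/5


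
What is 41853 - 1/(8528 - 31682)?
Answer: 969064363/23154 ≈ 41853.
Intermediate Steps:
41853 - 1/(8528 - 31682) = 41853 - 1/(-23154) = 41853 - 1*(-1/23154) = 41853 + 1/23154 = 969064363/23154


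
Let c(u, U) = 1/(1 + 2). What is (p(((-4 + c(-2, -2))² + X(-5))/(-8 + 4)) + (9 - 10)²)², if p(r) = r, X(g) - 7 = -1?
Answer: 19321/1296 ≈ 14.908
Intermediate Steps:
X(g) = 6 (X(g) = 7 - 1 = 6)
c(u, U) = ⅓ (c(u, U) = 1/3 = ⅓)
(p(((-4 + c(-2, -2))² + X(-5))/(-8 + 4)) + (9 - 10)²)² = (((-4 + ⅓)² + 6)/(-8 + 4) + (9 - 10)²)² = (((-11/3)² + 6)/(-4) + (-1)²)² = ((121/9 + 6)*(-¼) + 1)² = ((175/9)*(-¼) + 1)² = (-175/36 + 1)² = (-139/36)² = 19321/1296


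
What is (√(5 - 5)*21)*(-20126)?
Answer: 0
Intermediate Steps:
(√(5 - 5)*21)*(-20126) = (√0*21)*(-20126) = (0*21)*(-20126) = 0*(-20126) = 0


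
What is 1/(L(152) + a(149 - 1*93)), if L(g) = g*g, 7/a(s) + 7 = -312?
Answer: 319/7370169 ≈ 4.3283e-5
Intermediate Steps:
a(s) = -7/319 (a(s) = 7/(-7 - 312) = 7/(-319) = 7*(-1/319) = -7/319)
L(g) = g²
1/(L(152) + a(149 - 1*93)) = 1/(152² - 7/319) = 1/(23104 - 7/319) = 1/(7370169/319) = 319/7370169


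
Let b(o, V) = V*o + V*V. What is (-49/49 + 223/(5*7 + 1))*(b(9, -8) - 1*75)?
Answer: -15521/36 ≈ -431.14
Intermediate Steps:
b(o, V) = V**2 + V*o (b(o, V) = V*o + V**2 = V**2 + V*o)
(-49/49 + 223/(5*7 + 1))*(b(9, -8) - 1*75) = (-49/49 + 223/(5*7 + 1))*(-8*(-8 + 9) - 1*75) = (-49*1/49 + 223/(35 + 1))*(-8*1 - 75) = (-1 + 223/36)*(-8 - 75) = (-1 + 223*(1/36))*(-83) = (-1 + 223/36)*(-83) = (187/36)*(-83) = -15521/36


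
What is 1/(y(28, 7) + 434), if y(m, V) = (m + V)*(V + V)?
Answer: 1/924 ≈ 0.0010823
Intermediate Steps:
y(m, V) = 2*V*(V + m) (y(m, V) = (V + m)*(2*V) = 2*V*(V + m))
1/(y(28, 7) + 434) = 1/(2*7*(7 + 28) + 434) = 1/(2*7*35 + 434) = 1/(490 + 434) = 1/924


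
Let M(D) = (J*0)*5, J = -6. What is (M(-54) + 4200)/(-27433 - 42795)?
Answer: -1050/17557 ≈ -0.059805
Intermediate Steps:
M(D) = 0 (M(D) = -6*0*5 = 0*5 = 0)
(M(-54) + 4200)/(-27433 - 42795) = (0 + 4200)/(-27433 - 42795) = 4200/(-70228) = 4200*(-1/70228) = -1050/17557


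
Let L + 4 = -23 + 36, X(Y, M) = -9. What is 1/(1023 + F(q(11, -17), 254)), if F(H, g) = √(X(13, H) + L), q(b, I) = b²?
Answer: 1/1023 ≈ 0.00097752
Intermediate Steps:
L = 9 (L = -4 + (-23 + 36) = -4 + 13 = 9)
F(H, g) = 0 (F(H, g) = √(-9 + 9) = √0 = 0)
1/(1023 + F(q(11, -17), 254)) = 1/(1023 + 0) = 1/1023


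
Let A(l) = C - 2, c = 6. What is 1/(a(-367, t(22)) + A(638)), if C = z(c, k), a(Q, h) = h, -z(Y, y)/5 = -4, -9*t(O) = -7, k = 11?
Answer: 9/169 ≈ 0.053254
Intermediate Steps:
t(O) = 7/9 (t(O) = -⅑*(-7) = 7/9)
z(Y, y) = 20 (z(Y, y) = -5*(-4) = 20)
C = 20
A(l) = 18 (A(l) = 20 - 2 = 18)
1/(a(-367, t(22)) + A(638)) = 1/(7/9 + 18) = 1/(169/9) = 9/169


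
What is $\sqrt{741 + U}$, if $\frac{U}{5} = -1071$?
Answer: $i \sqrt{4614} \approx 67.926 i$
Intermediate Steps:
$U = -5355$ ($U = 5 \left(-1071\right) = -5355$)
$\sqrt{741 + U} = \sqrt{741 - 5355} = \sqrt{-4614} = i \sqrt{4614}$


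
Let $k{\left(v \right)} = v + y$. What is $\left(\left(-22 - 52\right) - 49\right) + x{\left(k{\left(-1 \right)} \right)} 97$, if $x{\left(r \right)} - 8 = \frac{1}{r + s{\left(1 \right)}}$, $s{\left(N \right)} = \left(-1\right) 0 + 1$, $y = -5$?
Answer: $\frac{3168}{5} \approx 633.6$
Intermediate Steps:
$s{\left(N \right)} = 1$ ($s{\left(N \right)} = 0 + 1 = 1$)
$k{\left(v \right)} = -5 + v$ ($k{\left(v \right)} = v - 5 = -5 + v$)
$x{\left(r \right)} = 8 + \frac{1}{1 + r}$ ($x{\left(r \right)} = 8 + \frac{1}{r + 1} = 8 + \frac{1}{1 + r}$)
$\left(\left(-22 - 52\right) - 49\right) + x{\left(k{\left(-1 \right)} \right)} 97 = \left(\left(-22 - 52\right) - 49\right) + \frac{9 + 8 \left(-5 - 1\right)}{1 - 6} \cdot 97 = \left(-74 - 49\right) + \frac{9 + 8 \left(-6\right)}{1 - 6} \cdot 97 = -123 + \frac{9 - 48}{-5} \cdot 97 = -123 + \left(- \frac{1}{5}\right) \left(-39\right) 97 = -123 + \frac{39}{5} \cdot 97 = -123 + \frac{3783}{5} = \frac{3168}{5}$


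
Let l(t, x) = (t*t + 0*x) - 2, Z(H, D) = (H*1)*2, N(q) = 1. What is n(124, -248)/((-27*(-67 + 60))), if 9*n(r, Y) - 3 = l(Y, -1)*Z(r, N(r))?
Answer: 15252499/1701 ≈ 8966.8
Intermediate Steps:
Z(H, D) = 2*H (Z(H, D) = H*2 = 2*H)
l(t, x) = -2 + t² (l(t, x) = (t² + 0) - 2 = t² - 2 = -2 + t²)
n(r, Y) = ⅓ + 2*r*(-2 + Y²)/9 (n(r, Y) = ⅓ + ((-2 + Y²)*(2*r))/9 = ⅓ + (2*r*(-2 + Y²))/9 = ⅓ + 2*r*(-2 + Y²)/9)
n(124, -248)/((-27*(-67 + 60))) = (⅓ + (2/9)*124*(-2 + (-248)²))/((-27*(-67 + 60))) = (⅓ + (2/9)*124*(-2 + 61504))/((-27*(-7))) = (⅓ + (2/9)*124*61502)/189 = (⅓ + 15252496/9)*(1/189) = (15252499/9)*(1/189) = 15252499/1701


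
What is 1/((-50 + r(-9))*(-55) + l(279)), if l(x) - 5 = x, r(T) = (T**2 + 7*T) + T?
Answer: 1/2539 ≈ 0.00039386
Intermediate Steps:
r(T) = T**2 + 8*T
l(x) = 5 + x
1/((-50 + r(-9))*(-55) + l(279)) = 1/((-50 - 9*(8 - 9))*(-55) + (5 + 279)) = 1/((-50 - 9*(-1))*(-55) + 284) = 1/((-50 + 9)*(-55) + 284) = 1/(-41*(-55) + 284) = 1/(2255 + 284) = 1/2539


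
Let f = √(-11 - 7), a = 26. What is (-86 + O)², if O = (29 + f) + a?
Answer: 943 - 186*I*√2 ≈ 943.0 - 263.04*I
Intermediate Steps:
f = 3*I*√2 (f = √(-18) = 3*I*√2 ≈ 4.2426*I)
O = 55 + 3*I*√2 (O = (29 + 3*I*√2) + 26 = 55 + 3*I*√2 ≈ 55.0 + 4.2426*I)
(-86 + O)² = (-86 + (55 + 3*I*√2))² = (-31 + 3*I*√2)²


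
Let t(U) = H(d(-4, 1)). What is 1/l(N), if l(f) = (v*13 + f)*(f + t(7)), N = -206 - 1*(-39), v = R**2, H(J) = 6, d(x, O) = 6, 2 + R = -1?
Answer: 1/8050 ≈ 0.00012422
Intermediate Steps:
R = -3 (R = -2 - 1 = -3)
v = 9 (v = (-3)**2 = 9)
t(U) = 6
N = -167 (N = -206 + 39 = -167)
l(f) = (6 + f)*(117 + f) (l(f) = (9*13 + f)*(f + 6) = (117 + f)*(6 + f) = (6 + f)*(117 + f))
1/l(N) = 1/(702 + (-167)**2 + 123*(-167)) = 1/(702 + 27889 - 20541) = 1/8050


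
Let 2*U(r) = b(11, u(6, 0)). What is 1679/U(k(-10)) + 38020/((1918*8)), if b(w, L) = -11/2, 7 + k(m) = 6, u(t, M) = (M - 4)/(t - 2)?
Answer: -25658021/42196 ≈ -608.07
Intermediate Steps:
u(t, M) = (-4 + M)/(-2 + t)
k(m) = -1 (k(m) = -7 + 6 = -1)
b(w, L) = -11/2 (b(w, L) = -11*1/2 = -11/2)
U(r) = -11/4 (U(r) = (1/2)*(-11/2) = -11/4)
1679/U(k(-10)) + 38020/((1918*8)) = 1679/(-11/4) + 38020/((1918*8)) = 1679*(-4/11) + 38020/15344 = -6716/11 + 38020*(1/15344) = -6716/11 + 9505/3836 = -25658021/42196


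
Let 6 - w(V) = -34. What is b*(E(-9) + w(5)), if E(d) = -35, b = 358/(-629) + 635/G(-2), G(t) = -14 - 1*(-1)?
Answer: -2020345/8177 ≈ -247.08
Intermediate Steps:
G(t) = -13 (G(t) = -14 + 1 = -13)
b = -404069/8177 (b = 358/(-629) + 635/(-13) = 358*(-1/629) + 635*(-1/13) = -358/629 - 635/13 = -404069/8177 ≈ -49.415)
w(V) = 40 (w(V) = 6 - 1*(-34) = 6 + 34 = 40)
b*(E(-9) + w(5)) = -404069*(-35 + 40)/8177 = -404069/8177*5 = -2020345/8177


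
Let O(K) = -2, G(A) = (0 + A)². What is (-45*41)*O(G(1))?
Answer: 3690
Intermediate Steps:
G(A) = A²
(-45*41)*O(G(1)) = -45*41*(-2) = -1845*(-2) = 3690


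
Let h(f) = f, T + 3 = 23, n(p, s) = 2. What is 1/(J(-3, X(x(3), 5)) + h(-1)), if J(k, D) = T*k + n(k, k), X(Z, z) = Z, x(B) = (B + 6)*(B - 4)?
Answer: -1/59 ≈ -0.016949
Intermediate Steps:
T = 20 (T = -3 + 23 = 20)
x(B) = (-4 + B)*(6 + B) (x(B) = (6 + B)*(-4 + B) = (-4 + B)*(6 + B))
J(k, D) = 2 + 20*k (J(k, D) = 20*k + 2 = 2 + 20*k)
1/(J(-3, X(x(3), 5)) + h(-1)) = 1/((2 + 20*(-3)) - 1) = 1/((2 - 60) - 1) = 1/(-58 - 1) = 1/(-59) = -1/59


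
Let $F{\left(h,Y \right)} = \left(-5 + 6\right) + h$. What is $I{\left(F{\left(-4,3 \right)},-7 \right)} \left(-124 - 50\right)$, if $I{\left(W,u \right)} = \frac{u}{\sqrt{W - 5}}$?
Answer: $- \frac{609 i \sqrt{2}}{2} \approx - 430.63 i$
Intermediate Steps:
$F{\left(h,Y \right)} = 1 + h$
$I{\left(W,u \right)} = \frac{u}{\sqrt{-5 + W}}$
$I{\left(F{\left(-4,3 \right)},-7 \right)} \left(-124 - 50\right) = - \frac{7}{\sqrt{-5 + \left(1 - 4\right)}} \left(-124 - 50\right) = - \frac{7}{\sqrt{-5 - 3}} \left(-174\right) = - \frac{7}{2 i \sqrt{2}} \left(-174\right) = - 7 \left(- \frac{i \sqrt{2}}{4}\right) \left(-174\right) = \frac{7 i \sqrt{2}}{4} \left(-174\right) = - \frac{609 i \sqrt{2}}{2}$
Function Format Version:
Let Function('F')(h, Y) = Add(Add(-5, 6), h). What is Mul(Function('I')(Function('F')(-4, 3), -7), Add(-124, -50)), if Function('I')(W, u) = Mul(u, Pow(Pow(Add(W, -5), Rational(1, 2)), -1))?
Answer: Mul(Rational(-609, 2), I, Pow(2, Rational(1, 2))) ≈ Mul(-430.63, I)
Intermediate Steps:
Function('F')(h, Y) = Add(1, h)
Function('I')(W, u) = Mul(u, Pow(Add(-5, W), Rational(-1, 2))) (Function('I')(W, u) = Mul(u, Pow(Pow(Add(-5, W), Rational(1, 2)), -1)) = Mul(u, Pow(Add(-5, W), Rational(-1, 2))))
Mul(Function('I')(Function('F')(-4, 3), -7), Add(-124, -50)) = Mul(Mul(-7, Pow(Add(-5, Add(1, -4)), Rational(-1, 2))), Add(-124, -50)) = Mul(Mul(-7, Pow(Add(-5, -3), Rational(-1, 2))), -174) = Mul(Mul(-7, Pow(-8, Rational(-1, 2))), -174) = Mul(Mul(-7, Mul(Rational(-1, 4), I, Pow(2, Rational(1, 2)))), -174) = Mul(Mul(Rational(7, 4), I, Pow(2, Rational(1, 2))), -174) = Mul(Rational(-609, 2), I, Pow(2, Rational(1, 2)))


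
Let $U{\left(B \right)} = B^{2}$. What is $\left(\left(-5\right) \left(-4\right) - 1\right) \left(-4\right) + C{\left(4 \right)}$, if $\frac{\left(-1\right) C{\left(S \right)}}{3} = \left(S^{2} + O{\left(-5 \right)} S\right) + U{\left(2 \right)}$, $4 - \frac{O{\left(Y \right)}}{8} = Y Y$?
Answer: $1880$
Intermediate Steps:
$O{\left(Y \right)} = 32 - 8 Y^{2}$ ($O{\left(Y \right)} = 32 - 8 Y Y = 32 - 8 Y^{2}$)
$C{\left(S \right)} = -12 - 3 S^{2} + 504 S$ ($C{\left(S \right)} = - 3 \left(\left(S^{2} + \left(32 - 8 \left(-5\right)^{2}\right) S\right) + 2^{2}\right) = - 3 \left(\left(S^{2} + \left(32 - 200\right) S\right) + 4\right) = - 3 \left(\left(S^{2} - 168 S\right) + 4\right) = - 3 \left(4 + S^{2} - 168 S\right) = -12 - 3 S^{2} + 504 S$)
$\left(\left(-5\right) \left(-4\right) - 1\right) \left(-4\right) + C{\left(4 \right)} = \left(\left(-5\right) \left(-4\right) - 1\right) \left(-4\right) - \left(-2004 + 48\right) = \left(20 - 1\right) \left(-4\right) - -1956 = 19 \left(-4\right) - -1956 = -76 + 1956 = 1880$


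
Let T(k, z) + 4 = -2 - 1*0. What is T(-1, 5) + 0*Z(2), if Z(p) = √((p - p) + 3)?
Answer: -6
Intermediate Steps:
Z(p) = √3 (Z(p) = √(0 + 3) = √3)
T(k, z) = -6 (T(k, z) = -4 + (-2 - 1*0) = -4 + (-2 + 0) = -4 - 2 = -6)
T(-1, 5) + 0*Z(2) = -6 + 0*√3 = -6 + 0 = -6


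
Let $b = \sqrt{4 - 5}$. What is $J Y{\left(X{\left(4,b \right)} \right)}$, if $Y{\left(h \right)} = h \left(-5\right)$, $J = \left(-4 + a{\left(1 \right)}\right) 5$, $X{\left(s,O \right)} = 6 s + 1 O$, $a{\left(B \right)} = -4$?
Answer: $4800 + 200 i \approx 4800.0 + 200.0 i$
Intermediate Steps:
$b = i$ ($b = \sqrt{-1} = i \approx 1.0 i$)
$X{\left(s,O \right)} = O + 6 s$ ($X{\left(s,O \right)} = 6 s + O = O + 6 s$)
$J = -40$ ($J = \left(-4 - 4\right) 5 = \left(-8\right) 5 = -40$)
$Y{\left(h \right)} = - 5 h$
$J Y{\left(X{\left(4,b \right)} \right)} = - 40 \left(- 5 \left(i + 6 \cdot 4\right)\right) = - 40 \left(- 5 \left(i + 24\right)\right) = - 40 \left(- 5 \left(24 + i\right)\right) = - 40 \left(-120 - 5 i\right) = 4800 + 200 i$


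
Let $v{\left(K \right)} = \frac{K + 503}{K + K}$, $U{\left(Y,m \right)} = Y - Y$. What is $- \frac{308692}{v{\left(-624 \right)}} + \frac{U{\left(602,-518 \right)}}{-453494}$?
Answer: $- \frac{385247616}{121} \approx -3.1839 \cdot 10^{6}$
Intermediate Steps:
$U{\left(Y,m \right)} = 0$
$v{\left(K \right)} = \frac{503 + K}{2 K}$
$- \frac{308692}{v{\left(-624 \right)}} + \frac{U{\left(602,-518 \right)}}{-453494} = - \frac{308692}{\frac{1}{2} \frac{1}{-624} \left(503 - 624\right)} + \frac{0}{-453494} = - \frac{308692}{\frac{1}{2} \left(- \frac{1}{624}\right) \left(-121\right)} + 0 \left(- \frac{1}{453494}\right) = - \frac{308692}{\frac{121}{1248}} + 0 = \left(-308692\right) \frac{1248}{121} + 0 = - \frac{385247616}{121} + 0 = - \frac{385247616}{121}$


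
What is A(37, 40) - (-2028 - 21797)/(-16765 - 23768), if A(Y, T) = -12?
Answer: -510221/40533 ≈ -12.588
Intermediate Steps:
A(37, 40) - (-2028 - 21797)/(-16765 - 23768) = -12 - (-2028 - 21797)/(-16765 - 23768) = -12 - (-23825)/(-40533) = -12 - (-23825)*(-1)/40533 = -12 - 1*23825/40533 = -12 - 23825/40533 = -510221/40533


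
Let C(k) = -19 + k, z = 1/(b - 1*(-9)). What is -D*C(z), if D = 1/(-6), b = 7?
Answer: -101/32 ≈ -3.1563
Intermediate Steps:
z = 1/16 (z = 1/(7 - 1*(-9)) = 1/(7 + 9) = 1/16 ≈ 0.062500)
D = -⅙ (D = 1*(-⅙) = -⅙ ≈ -0.16667)
-D*C(z) = -(-1)*(-19 + 1/16)/6 = -(-1)*(-303)/(6*16) = -1*101/32 = -101/32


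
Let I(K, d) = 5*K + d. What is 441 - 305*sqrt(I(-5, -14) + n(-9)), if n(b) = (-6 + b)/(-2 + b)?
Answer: 441 - 915*I*sqrt(506)/11 ≈ 441.0 - 1871.1*I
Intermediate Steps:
I(K, d) = d + 5*K
n(b) = (-6 + b)/(-2 + b)
441 - 305*sqrt(I(-5, -14) + n(-9)) = 441 - 305*sqrt((-14 + 5*(-5)) + (-6 - 9)/(-2 - 9)) = 441 - 305*sqrt((-14 - 25) - 15/(-11)) = 441 - 305*sqrt(-39 - 1/11*(-15)) = 441 - 305*sqrt(-39 + 15/11) = 441 - 915*I*sqrt(506)/11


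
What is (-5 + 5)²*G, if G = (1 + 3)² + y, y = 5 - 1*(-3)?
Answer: 0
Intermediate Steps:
y = 8 (y = 5 + 3 = 8)
G = 24 (G = (1 + 3)² + 8 = 4² + 8 = 16 + 8 = 24)
(-5 + 5)²*G = (-5 + 5)²*24 = 0²*24 = 0*24 = 0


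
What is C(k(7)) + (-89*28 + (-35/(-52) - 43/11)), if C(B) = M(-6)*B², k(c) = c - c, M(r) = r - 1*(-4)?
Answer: -1427275/572 ≈ -2495.2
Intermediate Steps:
M(r) = 4 + r (M(r) = r + 4 = 4 + r)
k(c) = 0
C(B) = -2*B² (C(B) = (4 - 6)*B² = -2*B²)
C(k(7)) + (-89*28 + (-35/(-52) - 43/11)) = -2*0² + (-89*28 + (-35/(-52) - 43/11)) = -2*0 + (-2492 + (-35*(-1/52) - 43*1/11)) = 0 + (-2492 + (35/52 - 43/11)) = 0 + (-2492 - 1851/572) = 0 - 1427275/572 = -1427275/572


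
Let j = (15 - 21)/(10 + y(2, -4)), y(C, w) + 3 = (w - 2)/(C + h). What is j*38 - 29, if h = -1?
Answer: -257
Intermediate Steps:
y(C, w) = -3 + (-2 + w)/(-1 + C) (y(C, w) = -3 + (w - 2)/(C - 1) = -3 + (-2 + w)/(-1 + C))
j = -6 (j = (15 - 21)/(10 + (1 - 4 - 3*2)/(-1 + 2)) = -6/(10 + (1 - 4 - 6)/1) = -6/(10 + 1*(-9)) = -6/(10 - 9) = -6/1 = -6*1 = -6)
j*38 - 29 = -6*38 - 29 = -228 - 29 = -257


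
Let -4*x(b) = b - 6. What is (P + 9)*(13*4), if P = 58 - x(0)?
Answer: 3406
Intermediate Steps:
x(b) = 3/2 - b/4 (x(b) = -(b - 6)/4 = -(-6 + b)/4 = 3/2 - b/4)
P = 113/2 (P = 58 - (3/2 - ¼*0) = 58 - (3/2 + 0) = 58 - 1*3/2 = 58 - 3/2 = 113/2 ≈ 56.500)
(P + 9)*(13*4) = (113/2 + 9)*(13*4) = (131/2)*52 = 3406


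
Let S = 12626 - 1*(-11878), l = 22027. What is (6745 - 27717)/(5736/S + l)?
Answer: -10706206/11244903 ≈ -0.95209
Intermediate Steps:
S = 24504 (S = 12626 + 11878 = 24504)
(6745 - 27717)/(5736/S + l) = (6745 - 27717)/(5736/24504 + 22027) = -20972/(5736*(1/24504) + 22027) = -20972/(239/1021 + 22027) = -20972/22489806/1021 = -20972*1021/22489806 = -10706206/11244903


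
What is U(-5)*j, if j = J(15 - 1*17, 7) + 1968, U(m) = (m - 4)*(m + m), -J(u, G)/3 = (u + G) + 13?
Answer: 172260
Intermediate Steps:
J(u, G) = -39 - 3*G - 3*u (J(u, G) = -3*((u + G) + 13) = -3*((G + u) + 13) = -3*(13 + G + u) = -39 - 3*G - 3*u)
U(m) = 2*m*(-4 + m) (U(m) = (-4 + m)*(2*m) = 2*m*(-4 + m))
j = 1914 (j = (-39 - 3*7 - 3*(15 - 1*17)) + 1968 = (-39 - 21 - 3*(15 - 17)) + 1968 = (-39 - 21 - 3*(-2)) + 1968 = (-39 - 21 + 6) + 1968 = -54 + 1968 = 1914)
U(-5)*j = (2*(-5)*(-4 - 5))*1914 = (2*(-5)*(-9))*1914 = 90*1914 = 172260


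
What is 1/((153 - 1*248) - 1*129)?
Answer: -1/224 ≈ -0.0044643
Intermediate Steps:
1/((153 - 1*248) - 1*129) = 1/((153 - 248) - 129) = 1/(-95 - 129) = 1/(-224) = -1/224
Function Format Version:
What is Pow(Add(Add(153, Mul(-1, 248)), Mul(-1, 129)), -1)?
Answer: Rational(-1, 224) ≈ -0.0044643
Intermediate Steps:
Pow(Add(Add(153, Mul(-1, 248)), Mul(-1, 129)), -1) = Pow(Add(Add(153, -248), -129), -1) = Pow(Add(-95, -129), -1) = Pow(-224, -1) = Rational(-1, 224)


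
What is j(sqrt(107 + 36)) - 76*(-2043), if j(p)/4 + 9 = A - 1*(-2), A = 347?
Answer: 156628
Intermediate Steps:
j(p) = 1360 (j(p) = -36 + 4*(347 - 1*(-2)) = -36 + 4*(347 + 2) = -36 + 4*349 = -36 + 1396 = 1360)
j(sqrt(107 + 36)) - 76*(-2043) = 1360 - 76*(-2043) = 1360 + 155268 = 156628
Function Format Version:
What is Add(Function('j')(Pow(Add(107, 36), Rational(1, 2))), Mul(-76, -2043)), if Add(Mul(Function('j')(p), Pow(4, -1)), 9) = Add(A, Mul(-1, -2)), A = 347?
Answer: 156628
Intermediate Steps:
Function('j')(p) = 1360 (Function('j')(p) = Add(-36, Mul(4, Add(347, Mul(-1, -2)))) = Add(-36, Mul(4, Add(347, 2))) = Add(-36, Mul(4, 349)) = Add(-36, 1396) = 1360)
Add(Function('j')(Pow(Add(107, 36), Rational(1, 2))), Mul(-76, -2043)) = Add(1360, Mul(-76, -2043)) = Add(1360, 155268) = 156628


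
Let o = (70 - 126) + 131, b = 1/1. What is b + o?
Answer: 76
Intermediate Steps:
b = 1
o = 75 (o = -56 + 131 = 75)
b + o = 1 + 75 = 76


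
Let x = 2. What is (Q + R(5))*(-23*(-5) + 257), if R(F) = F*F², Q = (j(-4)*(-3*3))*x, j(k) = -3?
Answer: 66588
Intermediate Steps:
Q = 54 (Q = -(-9)*3*2 = -3*(-9)*2 = 27*2 = 54)
R(F) = F³
(Q + R(5))*(-23*(-5) + 257) = (54 + 5³)*(-23*(-5) + 257) = (54 + 125)*(115 + 257) = 179*372 = 66588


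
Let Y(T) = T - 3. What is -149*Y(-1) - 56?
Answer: 540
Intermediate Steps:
Y(T) = -3 + T
-149*Y(-1) - 56 = -149*(-3 - 1) - 56 = -149*(-4) - 56 = 596 - 56 = 540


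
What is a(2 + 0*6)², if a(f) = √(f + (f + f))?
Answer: 6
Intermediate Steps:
a(f) = √3*√f (a(f) = √(f + 2*f) = √(3*f) = √3*√f)
a(2 + 0*6)² = (√3*√(2 + 0*6))² = (√3*√(2 + 0))² = (√3*√2)² = (√6)² = 6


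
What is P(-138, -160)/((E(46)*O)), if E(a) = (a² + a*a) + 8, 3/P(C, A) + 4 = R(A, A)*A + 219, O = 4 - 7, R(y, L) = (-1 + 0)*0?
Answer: -1/911600 ≈ -1.0970e-6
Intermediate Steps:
R(y, L) = 0 (R(y, L) = -1*0 = 0)
O = -3
P(C, A) = 3/215 (P(C, A) = 3/(-4 + (0*A + 219)) = 3/(-4 + (0 + 219)) = 3/(-4 + 219) = 3/215)
E(a) = 8 + 2*a² (E(a) = (a² + a²) + 8 = 2*a² + 8 = 8 + 2*a²)
P(-138, -160)/((E(46)*O)) = 3/(215*(((8 + 2*46²)*(-3)))) = 3/(215*(((8 + 2*2116)*(-3)))) = 3/(215*(((8 + 4232)*(-3)))) = 3/(215*((4240*(-3)))) = (3/215)/(-12720) = (3/215)*(-1/12720) = -1/911600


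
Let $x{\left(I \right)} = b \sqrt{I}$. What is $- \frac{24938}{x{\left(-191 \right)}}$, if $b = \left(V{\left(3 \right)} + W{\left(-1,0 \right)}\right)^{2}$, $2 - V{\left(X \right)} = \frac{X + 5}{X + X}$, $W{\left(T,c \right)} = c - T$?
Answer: $\frac{224442 i \sqrt{191}}{4775} \approx 649.6 i$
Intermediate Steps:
$V{\left(X \right)} = 2 - \frac{5 + X}{2 X}$ ($V{\left(X \right)} = 2 - \frac{X + 5}{X + X} = 2 - \frac{5 + X}{2 X}$)
$b = \frac{25}{9}$ ($b = \left(\frac{-5 + 3 \cdot 3}{2 \cdot 3} + \left(0 - -1\right)\right)^{2} = \left(\frac{1}{2} \cdot \frac{1}{3} \left(-5 + 9\right) + \left(0 + 1\right)\right)^{2} = \left(\frac{1}{2} \cdot \frac{1}{3} \cdot 4 + 1\right)^{2} = \left(\frac{2}{3} + 1\right)^{2} = \left(\frac{5}{3}\right)^{2} = \frac{25}{9} \approx 2.7778$)
$x{\left(I \right)} = \frac{25 \sqrt{I}}{9}$
$- \frac{24938}{x{\left(-191 \right)}} = - \frac{24938}{\frac{25}{9} \sqrt{-191}} = - \frac{24938}{\frac{25}{9} i \sqrt{191}} = - 24938 \left(- \frac{9 i \sqrt{191}}{4775}\right) = \frac{224442 i \sqrt{191}}{4775}$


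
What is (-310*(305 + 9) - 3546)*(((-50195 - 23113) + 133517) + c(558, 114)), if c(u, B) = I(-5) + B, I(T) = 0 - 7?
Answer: -6085039976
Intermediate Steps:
I(T) = -7
c(u, B) = -7 + B
(-310*(305 + 9) - 3546)*(((-50195 - 23113) + 133517) + c(558, 114)) = (-310*(305 + 9) - 3546)*(((-50195 - 23113) + 133517) + (-7 + 114)) = (-310*314 - 3546)*((-73308 + 133517) + 107) = (-97340 - 3546)*(60209 + 107) = -100886*60316 = -6085039976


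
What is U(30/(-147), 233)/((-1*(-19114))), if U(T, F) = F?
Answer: 233/19114 ≈ 0.012190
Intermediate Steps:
U(30/(-147), 233)/((-1*(-19114))) = 233/((-1*(-19114))) = 233/19114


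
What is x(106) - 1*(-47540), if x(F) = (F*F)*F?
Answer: 1238556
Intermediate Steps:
x(F) = F**3 (x(F) = F**2*F = F**3)
x(106) - 1*(-47540) = 106**3 - 1*(-47540) = 1191016 + 47540 = 1238556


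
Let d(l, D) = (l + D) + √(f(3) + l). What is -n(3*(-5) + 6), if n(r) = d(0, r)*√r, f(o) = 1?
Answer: 24*I ≈ 24.0*I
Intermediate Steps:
d(l, D) = D + l + √(1 + l) (d(l, D) = (l + D) + √(1 + l) = (D + l) + √(1 + l) = D + l + √(1 + l))
n(r) = √r*(1 + r) (n(r) = (r + 0 + √(1 + 0))*√r = (r + 0 + √1)*√r = (r + 0 + 1)*√r = (1 + r)*√r = √r*(1 + r))
-n(3*(-5) + 6) = -√(3*(-5) + 6)*(1 + (3*(-5) + 6)) = -√(-15 + 6)*(1 + (-15 + 6)) = -√(-9)*(1 - 9) = -3*I*(-8) = -(-24)*I = 24*I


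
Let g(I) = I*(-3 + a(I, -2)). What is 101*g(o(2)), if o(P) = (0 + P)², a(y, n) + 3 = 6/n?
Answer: -3636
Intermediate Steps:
a(y, n) = -3 + 6/n
o(P) = P²
g(I) = -9*I (g(I) = I*(-3 + (-3 + 6/(-2))) = I*(-3 + (-3 + 6*(-½))) = I*(-3 + (-3 - 3)) = I*(-3 - 6) = I*(-9) = -9*I)
101*g(o(2)) = 101*(-9*2²) = 101*(-9*4) = 101*(-36) = -3636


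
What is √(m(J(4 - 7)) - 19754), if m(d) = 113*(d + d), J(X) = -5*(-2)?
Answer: I*√17494 ≈ 132.26*I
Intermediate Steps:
J(X) = 10
m(d) = 226*d (m(d) = 113*(2*d) = 226*d)
√(m(J(4 - 7)) - 19754) = √(226*10 - 19754) = √(2260 - 19754) = √(-17494) = I*√17494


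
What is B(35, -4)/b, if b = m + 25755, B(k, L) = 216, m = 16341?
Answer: 9/1754 ≈ 0.0051311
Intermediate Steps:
b = 42096 (b = 16341 + 25755 = 42096)
B(35, -4)/b = 216/42096 = 216*(1/42096) = 9/1754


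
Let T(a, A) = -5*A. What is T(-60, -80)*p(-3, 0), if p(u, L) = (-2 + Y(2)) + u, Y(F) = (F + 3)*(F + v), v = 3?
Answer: 8000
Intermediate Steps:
Y(F) = (3 + F)² (Y(F) = (F + 3)*(F + 3) = (3 + F)*(3 + F) = (3 + F)²)
p(u, L) = 23 + u (p(u, L) = (-2 + (9 + 2² + 6*2)) + u = (-2 + (9 + 4 + 12)) + u = (-2 + 25) + u = 23 + u)
T(-60, -80)*p(-3, 0) = (-5*(-80))*(23 - 3) = 400*20 = 8000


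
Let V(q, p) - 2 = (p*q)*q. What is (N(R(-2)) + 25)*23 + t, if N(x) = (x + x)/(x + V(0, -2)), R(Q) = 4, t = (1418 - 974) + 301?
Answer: 4052/3 ≈ 1350.7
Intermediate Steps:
t = 745 (t = 444 + 301 = 745)
V(q, p) = 2 + p*q**2 (V(q, p) = 2 + (p*q)*q = 2 + p*q**2)
N(x) = 2*x/(2 + x) (N(x) = (x + x)/(x + (2 - 2*0**2)) = (2*x)/(x + (2 - 2*0)) = (2*x)/(x + (2 + 0)) = (2*x)/(x + 2) = (2*x)/(2 + x) = 2*x/(2 + x))
(N(R(-2)) + 25)*23 + t = (2*4/(2 + 4) + 25)*23 + 745 = (2*4/6 + 25)*23 + 745 = (2*4*(1/6) + 25)*23 + 745 = (4/3 + 25)*23 + 745 = (79/3)*23 + 745 = 1817/3 + 745 = 4052/3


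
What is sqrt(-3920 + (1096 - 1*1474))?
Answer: I*sqrt(4298) ≈ 65.559*I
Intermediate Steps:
sqrt(-3920 + (1096 - 1*1474)) = sqrt(-3920 + (1096 - 1474)) = sqrt(-3920 - 378) = sqrt(-4298) = I*sqrt(4298)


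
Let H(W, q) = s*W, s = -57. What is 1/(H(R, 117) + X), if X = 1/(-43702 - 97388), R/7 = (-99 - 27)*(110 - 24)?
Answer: 141090/610011644759 ≈ 2.3129e-7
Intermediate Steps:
R = -75852 (R = 7*((-99 - 27)*(110 - 24)) = 7*(-126*86) = 7*(-10836) = -75852)
X = -1/141090 (X = 1/(-141090) = -1/141090 ≈ -7.0877e-6)
H(W, q) = -57*W
1/(H(R, 117) + X) = 1/(-57*(-75852) - 1/141090) = 1/(4323564 - 1/141090) = 1/(610011644759/141090) = 141090/610011644759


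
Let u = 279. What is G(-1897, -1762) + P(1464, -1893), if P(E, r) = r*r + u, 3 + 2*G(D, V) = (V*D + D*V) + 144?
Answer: 13852625/2 ≈ 6.9263e+6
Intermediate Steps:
G(D, V) = 141/2 + D*V (G(D, V) = -3/2 + ((V*D + D*V) + 144)/2 = -3/2 + ((D*V + D*V) + 144)/2 = -3/2 + (2*D*V + 144)/2 = -3/2 + (144 + 2*D*V)/2 = -3/2 + (72 + D*V) = 141/2 + D*V)
P(E, r) = 279 + r² (P(E, r) = r*r + 279 = r² + 279 = 279 + r²)
G(-1897, -1762) + P(1464, -1893) = (141/2 - 1897*(-1762)) + (279 + (-1893)²) = (141/2 + 3342514) + (279 + 3583449) = 6685169/2 + 3583728 = 13852625/2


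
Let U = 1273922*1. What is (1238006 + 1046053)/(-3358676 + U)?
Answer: -761353/694918 ≈ -1.0956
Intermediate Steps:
U = 1273922
(1238006 + 1046053)/(-3358676 + U) = (1238006 + 1046053)/(-3358676 + 1273922) = 2284059/(-2084754) = 2284059*(-1/2084754) = -761353/694918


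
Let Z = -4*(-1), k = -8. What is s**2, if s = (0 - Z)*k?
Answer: 1024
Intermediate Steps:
Z = 4
s = 32 (s = (0 - 1*4)*(-8) = (0 - 4)*(-8) = -4*(-8) = 32)
s**2 = 32**2 = 1024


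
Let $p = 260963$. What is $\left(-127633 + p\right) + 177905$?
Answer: $311235$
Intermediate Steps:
$\left(-127633 + p\right) + 177905 = \left(-127633 + 260963\right) + 177905 = 133330 + 177905 = 311235$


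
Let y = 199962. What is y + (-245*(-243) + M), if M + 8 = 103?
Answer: 259592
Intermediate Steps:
M = 95 (M = -8 + 103 = 95)
y + (-245*(-243) + M) = 199962 + (-245*(-243) + 95) = 199962 + (59535 + 95) = 199962 + 59630 = 259592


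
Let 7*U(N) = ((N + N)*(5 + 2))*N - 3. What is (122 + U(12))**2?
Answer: 8219689/49 ≈ 1.6775e+5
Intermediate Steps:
U(N) = -3/7 + 2*N**2 (U(N) = (((N + N)*(5 + 2))*N - 3)/7 = (((2*N)*7)*N - 3)/7 = ((14*N)*N - 3)/7 = (14*N**2 - 3)/7 = (-3 + 14*N**2)/7 = -3/7 + 2*N**2)
(122 + U(12))**2 = (122 + (-3/7 + 2*12**2))**2 = (122 + (-3/7 + 2*144))**2 = (122 + (-3/7 + 288))**2 = (122 + 2013/7)**2 = (2867/7)**2 = 8219689/49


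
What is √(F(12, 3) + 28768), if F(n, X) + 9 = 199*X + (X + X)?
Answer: √29362 ≈ 171.35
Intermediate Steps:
F(n, X) = -9 + 201*X (F(n, X) = -9 + (199*X + (X + X)) = -9 + (199*X + 2*X) = -9 + 201*X)
√(F(12, 3) + 28768) = √((-9 + 201*3) + 28768) = √((-9 + 603) + 28768) = √(594 + 28768) = √29362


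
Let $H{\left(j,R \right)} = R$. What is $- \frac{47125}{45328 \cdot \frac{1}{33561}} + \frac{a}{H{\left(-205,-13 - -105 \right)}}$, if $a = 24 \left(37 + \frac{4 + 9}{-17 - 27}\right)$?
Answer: $- \frac{400025410545}{11467984} \approx -34882.0$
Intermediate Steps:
$a = \frac{9690}{11}$ ($a = 24 \left(37 + \frac{13}{-44}\right) = 24 \left(37 + 13 \left(- \frac{1}{44}\right)\right) = 24 \left(37 - \frac{13}{44}\right) = 24 \cdot \frac{1615}{44} = \frac{9690}{11} \approx 880.91$)
$- \frac{47125}{45328 \cdot \frac{1}{33561}} + \frac{a}{H{\left(-205,-13 - -105 \right)}} = - \frac{47125}{45328 \cdot \frac{1}{33561}} + \frac{9690}{11 \left(-13 - -105\right)} = - \frac{47125}{45328 \cdot \frac{1}{33561}} + \frac{9690}{11 \left(-13 + 105\right)} = - \frac{47125}{\frac{45328}{33561}} + \frac{9690}{11 \cdot 92} = \left(-47125\right) \frac{33561}{45328} + \frac{9690}{11} \cdot \frac{1}{92} = - \frac{1581562125}{45328} + \frac{4845}{506} = - \frac{400025410545}{11467984}$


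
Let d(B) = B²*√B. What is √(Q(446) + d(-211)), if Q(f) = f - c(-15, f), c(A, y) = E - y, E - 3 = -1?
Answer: √(890 + 44521*I*√211) ≈ 569.03 + 568.25*I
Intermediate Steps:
E = 2 (E = 3 - 1 = 2)
c(A, y) = 2 - y
d(B) = B^(5/2)
Q(f) = -2 + 2*f (Q(f) = f - (2 - f) = f + (-2 + f) = -2 + 2*f)
√(Q(446) + d(-211)) = √((-2 + 2*446) + (-211)^(5/2)) = √((-2 + 892) + 44521*I*√211) = √(890 + 44521*I*√211)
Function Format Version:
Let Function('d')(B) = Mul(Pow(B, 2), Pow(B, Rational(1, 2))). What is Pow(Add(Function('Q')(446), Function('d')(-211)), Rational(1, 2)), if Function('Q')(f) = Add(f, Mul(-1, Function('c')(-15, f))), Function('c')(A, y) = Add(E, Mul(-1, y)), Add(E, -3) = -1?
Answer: Pow(Add(890, Mul(44521, I, Pow(211, Rational(1, 2)))), Rational(1, 2)) ≈ Add(569.03, Mul(568.25, I))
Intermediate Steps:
E = 2 (E = Add(3, -1) = 2)
Function('c')(A, y) = Add(2, Mul(-1, y))
Function('d')(B) = Pow(B, Rational(5, 2))
Function('Q')(f) = Add(-2, Mul(2, f)) (Function('Q')(f) = Add(f, Mul(-1, Add(2, Mul(-1, f)))) = Add(f, Add(-2, f)) = Add(-2, Mul(2, f)))
Pow(Add(Function('Q')(446), Function('d')(-211)), Rational(1, 2)) = Pow(Add(Add(-2, Mul(2, 446)), Pow(-211, Rational(5, 2))), Rational(1, 2)) = Pow(Add(Add(-2, 892), Mul(44521, I, Pow(211, Rational(1, 2)))), Rational(1, 2)) = Pow(Add(890, Mul(44521, I, Pow(211, Rational(1, 2)))), Rational(1, 2))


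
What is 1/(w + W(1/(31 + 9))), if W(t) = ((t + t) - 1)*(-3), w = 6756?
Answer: 20/135177 ≈ 0.00014795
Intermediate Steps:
W(t) = 3 - 6*t (W(t) = (2*t - 1)*(-3) = (-1 + 2*t)*(-3) = 3 - 6*t)
1/(w + W(1/(31 + 9))) = 1/(6756 + (3 - 6/(31 + 9))) = 1/(6756 + (3 - 6/40)) = 1/(6756 + (3 - 6*1/40)) = 1/(6756 + (3 - 3/20)) = 1/(6756 + 57/20) = 1/(135177/20) = 20/135177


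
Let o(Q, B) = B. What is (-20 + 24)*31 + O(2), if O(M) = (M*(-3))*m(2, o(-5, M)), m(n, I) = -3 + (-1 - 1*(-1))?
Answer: 142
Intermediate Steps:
m(n, I) = -3 (m(n, I) = -3 + (-1 + 1) = -3 + 0 = -3)
O(M) = 9*M (O(M) = (M*(-3))*(-3) = -3*M*(-3) = 9*M)
(-20 + 24)*31 + O(2) = (-20 + 24)*31 + 9*2 = 4*31 + 18 = 124 + 18 = 142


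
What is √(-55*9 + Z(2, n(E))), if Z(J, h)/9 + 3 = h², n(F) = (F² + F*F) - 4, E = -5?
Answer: 21*√42 ≈ 136.10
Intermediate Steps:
n(F) = -4 + 2*F² (n(F) = (F² + F²) - 4 = 2*F² - 4 = -4 + 2*F²)
Z(J, h) = -27 + 9*h²
√(-55*9 + Z(2, n(E))) = √(-55*9 + (-27 + 9*(-4 + 2*(-5)²)²)) = √(-495 + (-27 + 9*(-4 + 2*25)²)) = √(-495 + (-27 + 9*(-4 + 50)²)) = √(-495 + (-27 + 9*46²)) = √(-495 + (-27 + 9*2116)) = √(-495 + (-27 + 19044)) = √(-495 + 19017) = √18522 = 21*√42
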